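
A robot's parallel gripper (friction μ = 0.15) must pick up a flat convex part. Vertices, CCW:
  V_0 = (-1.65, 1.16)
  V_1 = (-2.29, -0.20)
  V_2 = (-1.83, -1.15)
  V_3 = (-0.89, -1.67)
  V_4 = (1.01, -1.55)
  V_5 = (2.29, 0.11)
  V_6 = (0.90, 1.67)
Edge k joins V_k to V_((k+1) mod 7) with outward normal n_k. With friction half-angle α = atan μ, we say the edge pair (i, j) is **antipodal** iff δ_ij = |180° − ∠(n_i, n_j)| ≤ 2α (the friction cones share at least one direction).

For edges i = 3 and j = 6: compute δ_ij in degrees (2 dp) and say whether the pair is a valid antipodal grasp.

α = atan 0.15 = 8.53°;  2α = 17.06°
edge 3: e_3 = (+1.90, +0.12);  n_3 = (+0.0630, -0.9980)
edge 6: e_6 = (-2.55, -0.51);  n_6 = (-0.1961, +0.9806)
∠(n_3, n_6) = 172.30°
δ = |180° − 172.30°| = 7.70°
7.70° ≤ 2α = 17.06°  →  valid

δ = 7.70°, valid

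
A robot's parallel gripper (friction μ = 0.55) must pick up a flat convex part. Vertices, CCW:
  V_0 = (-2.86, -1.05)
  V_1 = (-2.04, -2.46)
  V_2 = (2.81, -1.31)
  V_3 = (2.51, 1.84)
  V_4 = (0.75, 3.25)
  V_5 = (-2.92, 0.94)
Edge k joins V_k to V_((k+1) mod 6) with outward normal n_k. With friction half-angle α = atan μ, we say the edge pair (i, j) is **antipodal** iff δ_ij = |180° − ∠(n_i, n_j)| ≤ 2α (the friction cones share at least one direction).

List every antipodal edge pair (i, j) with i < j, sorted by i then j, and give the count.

count = 6; pairs: (0,2), (0,3), (1,3), (1,4), (2,5), (3,5)

α = atan 0.55 = 28.81°;  2α = 57.62°
n_0 = (-0.8644, -0.5027)
n_1 = (+0.2307, -0.9730)
n_2 = (+0.9955, +0.0948)
n_3 = (+0.6252, +0.7804)
n_4 = (-0.5327, +0.8463)
n_5 = (-0.9995, -0.0301)
  (0,1): δ = 106.84°  ·
  (0,2): δ = 24.74°  ✓
  (0,3): δ = 21.12°  ✓
  (0,4): δ = 92.01°  ·
  (0,5): δ = 151.55°  ·
  (1,2): δ = 97.90°  ·
  (1,3): δ = 52.04°  ✓
  (1,4): δ = 18.85°  ✓
  (1,5): δ = 78.39°  ·
  (2,3): δ = 134.14°  ·
  (2,4): δ = 63.25°  ·
  (2,5): δ = 3.71°  ✓
  (3,4): δ = 109.11°  ·
  (3,5): δ = 49.57°  ✓
  (4,5): δ = 120.46°  ·
antipodal pairs: 6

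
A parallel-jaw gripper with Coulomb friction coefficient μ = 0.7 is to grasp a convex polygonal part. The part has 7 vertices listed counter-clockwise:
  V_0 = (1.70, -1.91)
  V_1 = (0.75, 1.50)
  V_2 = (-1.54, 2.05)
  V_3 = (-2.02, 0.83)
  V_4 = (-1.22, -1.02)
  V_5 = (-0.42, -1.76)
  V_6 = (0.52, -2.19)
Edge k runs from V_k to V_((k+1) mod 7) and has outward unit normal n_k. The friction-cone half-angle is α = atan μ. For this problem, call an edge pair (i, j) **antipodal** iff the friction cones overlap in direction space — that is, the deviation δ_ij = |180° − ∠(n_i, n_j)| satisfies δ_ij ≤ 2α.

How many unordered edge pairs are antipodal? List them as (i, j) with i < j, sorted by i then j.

α = atan 0.7 = 34.99°;  2α = 69.98°
n_0 = (+0.9633, +0.2684)
n_1 = (+0.2335, +0.9723)
n_2 = (-0.9306, +0.3661)
n_3 = (-0.9179, -0.3969)
n_4 = (-0.6790, -0.7341)
n_5 = (-0.4160, -0.9094)
n_6 = (+0.2309, -0.9730)
  (0,1): δ = 119.07°  ·
  (0,2): δ = 37.04°  ✓
  (0,3): δ = 7.82°  ✓
  (0,4): δ = 31.66°  ✓
  (0,5): δ = 49.85°  ✓
  (0,6): δ = 87.78°  ·
  (1,2): δ = 97.97°  ·
  (1,3): δ = 53.11°  ✓
  (1,4): δ = 29.26°  ✓
  (1,5): δ = 11.08°  ✓
  (1,6): δ = 26.85°  ✓
  (2,3): δ = 135.14°  ·
  (2,4): δ = 111.29°  ·
  (2,5): δ = 93.10°  ·
  (2,6): δ = 55.17°  ✓
  (3,4): δ = 156.15°  ·
  (3,5): δ = 137.97°  ·
  (3,6): δ = 100.04°  ·
  (4,5): δ = 161.81°  ·
  (4,6): δ = 123.88°  ·
  (5,6): δ = 142.07°  ·
antipodal pairs: 9

count = 9; pairs: (0,2), (0,3), (0,4), (0,5), (1,3), (1,4), (1,5), (1,6), (2,6)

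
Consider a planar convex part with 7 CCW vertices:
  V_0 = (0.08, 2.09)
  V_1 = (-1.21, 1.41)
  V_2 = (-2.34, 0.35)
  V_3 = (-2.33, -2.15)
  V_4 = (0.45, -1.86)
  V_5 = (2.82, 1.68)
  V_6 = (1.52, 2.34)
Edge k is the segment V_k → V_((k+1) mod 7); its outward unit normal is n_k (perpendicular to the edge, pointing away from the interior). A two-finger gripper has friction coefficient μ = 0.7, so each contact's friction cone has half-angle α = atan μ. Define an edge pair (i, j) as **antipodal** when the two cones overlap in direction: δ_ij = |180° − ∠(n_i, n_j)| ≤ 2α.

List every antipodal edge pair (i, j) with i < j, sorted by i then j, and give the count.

count = 9; pairs: (0,3), (0,4), (1,3), (1,4), (2,4), (2,5), (3,5), (3,6), (4,6)

α = atan 0.7 = 34.99°;  2α = 69.98°
n_0 = (-0.4663, +0.8846)
n_1 = (-0.6842, +0.7293)
n_2 = (-1.0000, -0.0040)
n_3 = (+0.1038, -0.9946)
n_4 = (+0.8310, -0.5563)
n_5 = (+0.4527, +0.8917)
n_6 = (-0.1711, +0.9853)
  (0,1): δ = 164.63°  ·
  (0,2): δ = 117.57°  ·
  (0,3): δ = 21.84°  ✓
  (0,4): δ = 28.40°  ✓
  (0,5): δ = 125.29°  ·
  (0,6): δ = 162.05°  ·
  (1,2): δ = 132.94°  ·
  (1,3): δ = 37.21°  ✓
  (1,4): δ = 13.03°  ✓
  (1,5): δ = 109.91°  ·
  (1,6): δ = 146.68°  ·
  (2,3): δ = 84.27°  ·
  (2,4): δ = 34.03°  ✓
  (2,5): δ = 62.85°  ✓
  (2,6): δ = 99.62°  ·
  (3,4): δ = 129.76°  ·
  (3,5): δ = 32.87°  ✓
  (3,6): δ = 3.89°  ✓
  (4,5): δ = 83.11°  ·
  (4,6): δ = 46.35°  ✓
  (5,6): δ = 143.23°  ·
antipodal pairs: 9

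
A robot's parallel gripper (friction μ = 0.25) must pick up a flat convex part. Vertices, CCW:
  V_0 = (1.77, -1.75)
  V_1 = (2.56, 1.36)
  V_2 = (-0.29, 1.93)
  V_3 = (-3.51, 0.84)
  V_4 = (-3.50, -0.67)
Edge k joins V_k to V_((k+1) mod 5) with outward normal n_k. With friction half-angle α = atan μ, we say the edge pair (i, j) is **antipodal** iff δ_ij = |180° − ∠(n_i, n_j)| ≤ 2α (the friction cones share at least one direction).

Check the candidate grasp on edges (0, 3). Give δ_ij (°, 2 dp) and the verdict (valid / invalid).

δ = 14.63°, valid

α = atan 0.25 = 14.04°;  2α = 28.07°
edge 0: e_0 = (+0.79, +3.11);  n_0 = (+0.9692, -0.2462)
edge 3: e_3 = (+0.01, -1.51);  n_3 = (-1.0000, -0.0066)
∠(n_0, n_3) = 165.37°
δ = |180° − 165.37°| = 14.63°
14.63° ≤ 2α = 28.07°  →  valid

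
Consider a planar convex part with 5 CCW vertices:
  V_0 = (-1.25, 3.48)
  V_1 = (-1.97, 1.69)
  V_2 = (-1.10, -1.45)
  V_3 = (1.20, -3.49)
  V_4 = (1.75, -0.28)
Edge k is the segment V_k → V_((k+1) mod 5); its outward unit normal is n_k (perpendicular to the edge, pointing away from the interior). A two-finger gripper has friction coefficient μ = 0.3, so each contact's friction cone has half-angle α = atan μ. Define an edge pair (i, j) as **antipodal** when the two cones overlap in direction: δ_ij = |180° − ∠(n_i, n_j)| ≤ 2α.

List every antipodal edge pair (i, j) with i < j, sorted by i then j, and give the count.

count = 4; pairs: (0,3), (1,3), (1,4), (2,4)

α = atan 0.3 = 16.70°;  2α = 33.40°
n_0 = (-0.9278, +0.3732)
n_1 = (-0.9637, -0.2670)
n_2 = (-0.6636, -0.7481)
n_3 = (+0.9856, -0.1689)
n_4 = (+0.7817, +0.6237)
  (0,1): δ = 142.60°  ·
  (0,2): δ = 109.66°  ·
  (0,3): δ = 12.19°  ✓
  (0,4): δ = 60.50°  ·
  (1,2): δ = 147.06°  ·
  (1,3): δ = 25.21°  ✓
  (1,4): δ = 23.10°  ✓
  (2,3): δ = 58.15°  ·
  (2,4): δ = 9.84°  ✓
  (3,4): δ = 131.69°  ·
antipodal pairs: 4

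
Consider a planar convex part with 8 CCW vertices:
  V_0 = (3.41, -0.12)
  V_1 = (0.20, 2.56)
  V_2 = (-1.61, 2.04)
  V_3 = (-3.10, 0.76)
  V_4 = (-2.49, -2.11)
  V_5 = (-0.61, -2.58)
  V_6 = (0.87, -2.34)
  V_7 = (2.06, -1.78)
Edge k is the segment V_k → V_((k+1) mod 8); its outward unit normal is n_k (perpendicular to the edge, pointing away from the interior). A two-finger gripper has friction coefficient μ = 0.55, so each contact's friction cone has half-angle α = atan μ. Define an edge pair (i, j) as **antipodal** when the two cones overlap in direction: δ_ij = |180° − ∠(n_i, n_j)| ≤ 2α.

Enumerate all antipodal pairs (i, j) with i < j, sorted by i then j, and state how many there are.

count = 12; pairs: (0,3), (0,4), (0,5), (1,4), (1,5), (1,6), (1,7), (2,4), (2,5), (2,6), (2,7), (3,7)

α = atan 0.55 = 28.81°;  2α = 57.62°
n_0 = (+0.6409, +0.7676)
n_1 = (-0.2761, +0.9611)
n_2 = (-0.6516, +0.7585)
n_3 = (-0.9782, -0.2079)
n_4 = (-0.2425, -0.9701)
n_5 = (+0.1601, -0.9871)
n_6 = (+0.4258, -0.9048)
n_7 = (+0.7758, -0.6309)
  (0,1): δ = 124.11°  ·
  (0,2): δ = 99.48°  ·
  (0,3): δ = 38.14°  ✓
  (0,4): δ = 25.82°  ✓
  (0,5): δ = 49.07°  ✓
  (0,6): δ = 65.06°  ·
  (0,7): δ = 90.74°  ·
  (1,2): δ = 155.36°  ·
  (1,3): δ = 94.03°  ·
  (1,4): δ = 30.07°  ✓
  (1,5): δ = 6.82°  ✓
  (1,6): δ = 9.17°  ✓
  (1,7): δ = 34.85°  ✓
  (2,3): δ = 118.67°  ·
  (2,4): δ = 54.70°  ✓
  (2,5): δ = 31.45°  ✓
  (2,6): δ = 15.46°  ✓
  (2,7): δ = 10.22°  ✓
  (3,4): δ = 116.04°  ·
  (3,5): δ = 92.79°  ·
  (3,6): δ = 76.80°  ·
  (3,7): δ = 51.12°  ✓
  (4,5): δ = 156.75°  ·
  (4,6): δ = 140.76°  ·
  (4,7): δ = 115.08°  ·
  (5,6): δ = 164.01°  ·
  (5,7): δ = 138.33°  ·
  (6,7): δ = 154.32°  ·
antipodal pairs: 12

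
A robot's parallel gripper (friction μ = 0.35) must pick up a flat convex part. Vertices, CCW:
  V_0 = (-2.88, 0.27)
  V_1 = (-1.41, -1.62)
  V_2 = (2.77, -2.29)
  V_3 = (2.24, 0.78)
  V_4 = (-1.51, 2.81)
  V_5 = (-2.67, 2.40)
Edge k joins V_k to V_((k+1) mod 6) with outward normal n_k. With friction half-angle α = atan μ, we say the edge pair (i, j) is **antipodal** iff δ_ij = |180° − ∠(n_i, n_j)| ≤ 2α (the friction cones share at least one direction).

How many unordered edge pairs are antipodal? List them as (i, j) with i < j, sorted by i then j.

count = 5; pairs: (0,2), (0,3), (1,3), (1,4), (2,5)

α = atan 0.35 = 19.29°;  2α = 38.58°
n_0 = (-0.7894, -0.6139)
n_1 = (-0.1583, -0.9874)
n_2 = (+0.9854, +0.1701)
n_3 = (+0.4761, +0.8794)
n_4 = (-0.3332, +0.9428)
n_5 = (-0.9952, +0.0981)
  (0,1): δ = 136.98°  ·
  (0,2): δ = 28.08°  ✓
  (0,3): δ = 23.70°  ✓
  (0,4): δ = 71.59°  ·
  (0,5): δ = 136.49°  ·
  (1,2): δ = 71.10°  ·
  (1,3): δ = 19.32°  ✓
  (1,4): δ = 28.57°  ✓
  (1,5): δ = 93.48°  ·
  (2,3): δ = 128.22°  ·
  (2,4): δ = 80.33°  ·
  (2,5): δ = 15.43°  ✓
  (3,4): δ = 132.11°  ·
  (3,5): δ = 67.20°  ·
  (4,5): δ = 115.10°  ·
antipodal pairs: 5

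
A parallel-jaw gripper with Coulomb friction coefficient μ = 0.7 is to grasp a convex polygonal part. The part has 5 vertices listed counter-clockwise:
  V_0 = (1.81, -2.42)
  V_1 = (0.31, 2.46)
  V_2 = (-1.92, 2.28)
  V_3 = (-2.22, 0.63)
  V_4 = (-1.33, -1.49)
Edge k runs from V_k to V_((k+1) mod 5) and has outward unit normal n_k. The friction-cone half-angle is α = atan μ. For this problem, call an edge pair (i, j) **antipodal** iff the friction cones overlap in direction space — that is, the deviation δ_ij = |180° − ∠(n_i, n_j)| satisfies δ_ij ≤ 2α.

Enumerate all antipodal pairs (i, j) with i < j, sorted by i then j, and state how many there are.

α = atan 0.7 = 34.99°;  2α = 69.98°
n_0 = (+0.9559, +0.2938)
n_1 = (-0.0805, +0.9968)
n_2 = (-0.9839, +0.1789)
n_3 = (-0.9220, -0.3871)
n_4 = (-0.2840, -0.9588)
  (0,1): δ = 102.47°  ·
  (0,2): δ = 27.39°  ✓
  (0,3): δ = 5.69°  ✓
  (0,4): δ = 56.42°  ✓
  (1,2): δ = 104.92°  ·
  (1,3): δ = 71.84°  ·
  (1,4): δ = 21.11°  ✓
  (2,3): δ = 146.92°  ·
  (2,4): δ = 96.19°  ·
  (3,4): δ = 129.27°  ·
antipodal pairs: 4

count = 4; pairs: (0,2), (0,3), (0,4), (1,4)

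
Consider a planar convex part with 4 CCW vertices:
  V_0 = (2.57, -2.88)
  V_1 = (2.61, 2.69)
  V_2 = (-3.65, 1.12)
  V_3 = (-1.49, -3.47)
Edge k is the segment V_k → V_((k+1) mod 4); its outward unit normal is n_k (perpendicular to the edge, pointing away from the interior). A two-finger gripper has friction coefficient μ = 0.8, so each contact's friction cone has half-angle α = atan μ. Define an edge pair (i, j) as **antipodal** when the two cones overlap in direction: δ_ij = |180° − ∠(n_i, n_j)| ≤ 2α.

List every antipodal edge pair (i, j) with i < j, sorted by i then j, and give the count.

count = 3; pairs: (0,1), (0,2), (1,3)

α = atan 0.8 = 38.66°;  2α = 77.32°
n_0 = (+1.0000, -0.0072)
n_1 = (-0.2433, +0.9700)
n_2 = (-0.9048, -0.4258)
n_3 = (+0.1438, -0.9896)
  (0,1): δ = 75.51°  ✓
  (0,2): δ = 25.61°  ✓
  (0,3): δ = 98.68°  ·
  (1,2): δ = 78.88°  ·
  (1,3): δ = 5.81°  ✓
  (2,3): δ = 106.93°  ·
antipodal pairs: 3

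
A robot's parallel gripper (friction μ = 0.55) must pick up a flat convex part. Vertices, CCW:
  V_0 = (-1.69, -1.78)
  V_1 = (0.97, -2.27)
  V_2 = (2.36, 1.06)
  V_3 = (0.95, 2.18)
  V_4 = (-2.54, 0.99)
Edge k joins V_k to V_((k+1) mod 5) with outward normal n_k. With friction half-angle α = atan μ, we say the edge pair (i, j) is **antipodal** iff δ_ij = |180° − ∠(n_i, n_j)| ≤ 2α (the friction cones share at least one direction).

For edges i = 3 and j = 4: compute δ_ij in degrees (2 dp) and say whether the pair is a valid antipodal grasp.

α = atan 0.55 = 28.81°;  2α = 57.62°
edge 3: e_3 = (-3.49, -1.19);  n_3 = (-0.3227, +0.9465)
edge 4: e_4 = (+0.85, -2.77);  n_4 = (-0.9560, -0.2934)
∠(n_3, n_4) = 88.23°
δ = |180° − 88.23°| = 91.77°
91.77° > 2α = 57.62°  →  invalid

δ = 91.77°, invalid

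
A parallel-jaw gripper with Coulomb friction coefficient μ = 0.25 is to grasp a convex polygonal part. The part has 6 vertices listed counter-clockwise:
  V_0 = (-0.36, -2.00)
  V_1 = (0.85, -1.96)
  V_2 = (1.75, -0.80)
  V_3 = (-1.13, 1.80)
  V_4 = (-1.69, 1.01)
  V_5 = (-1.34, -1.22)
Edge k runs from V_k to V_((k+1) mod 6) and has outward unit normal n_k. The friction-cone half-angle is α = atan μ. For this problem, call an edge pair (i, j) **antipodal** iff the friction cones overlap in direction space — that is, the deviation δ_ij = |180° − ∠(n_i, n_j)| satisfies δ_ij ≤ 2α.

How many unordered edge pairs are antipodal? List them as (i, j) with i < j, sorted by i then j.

count = 2; pairs: (1,3), (2,5)

α = atan 0.25 = 14.04°;  2α = 28.07°
n_0 = (+0.0330, -0.9995)
n_1 = (+0.7901, -0.6130)
n_2 = (+0.6701, +0.7423)
n_3 = (-0.8158, +0.5783)
n_4 = (-0.9879, -0.1551)
n_5 = (-0.6227, -0.7824)
  (0,1): δ = 129.70°  ·
  (0,2): δ = 43.97°  ·
  (0,3): δ = 52.78°  ·
  (0,4): δ = 97.03°  ·
  (0,5): δ = 139.59°  ·
  (1,2): δ = 94.27°  ·
  (1,3): δ = 2.48°  ✓
  (1,4): δ = 46.73°  ·
  (1,5): δ = 89.29°  ·
  (2,3): δ = 83.26°  ·
  (2,4): δ = 39.01°  ·
  (2,5): δ = 3.56°  ✓
  (3,4): δ = 135.75°  ·
  (3,5): δ = 93.19°  ·
  (4,5): δ = 137.44°  ·
antipodal pairs: 2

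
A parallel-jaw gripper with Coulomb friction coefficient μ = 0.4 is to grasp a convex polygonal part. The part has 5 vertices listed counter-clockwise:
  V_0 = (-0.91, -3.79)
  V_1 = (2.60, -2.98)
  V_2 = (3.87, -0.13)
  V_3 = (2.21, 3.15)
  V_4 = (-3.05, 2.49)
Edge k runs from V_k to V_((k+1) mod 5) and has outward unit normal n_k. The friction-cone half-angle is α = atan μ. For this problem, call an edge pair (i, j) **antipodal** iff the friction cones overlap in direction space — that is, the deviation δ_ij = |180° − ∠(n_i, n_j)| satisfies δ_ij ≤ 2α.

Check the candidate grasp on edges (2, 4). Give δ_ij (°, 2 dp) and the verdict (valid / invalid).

δ = 8.03°, valid

α = atan 0.4 = 21.80°;  2α = 43.60°
edge 2: e_2 = (-1.66, +3.28);  n_2 = (+0.8922, +0.4516)
edge 4: e_4 = (+2.14, -6.28);  n_4 = (-0.9466, -0.3226)
∠(n_2, n_4) = 171.97°
δ = |180° − 171.97°| = 8.03°
8.03° ≤ 2α = 43.60°  →  valid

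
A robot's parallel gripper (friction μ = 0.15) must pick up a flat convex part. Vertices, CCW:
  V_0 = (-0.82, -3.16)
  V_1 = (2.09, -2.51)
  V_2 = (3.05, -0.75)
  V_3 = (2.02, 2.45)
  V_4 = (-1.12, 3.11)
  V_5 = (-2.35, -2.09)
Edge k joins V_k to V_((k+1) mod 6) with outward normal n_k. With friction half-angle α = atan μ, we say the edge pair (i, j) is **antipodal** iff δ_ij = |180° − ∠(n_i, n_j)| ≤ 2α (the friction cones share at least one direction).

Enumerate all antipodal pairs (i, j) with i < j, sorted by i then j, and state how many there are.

count = 1; pairs: (1,4)

α = atan 0.15 = 8.53°;  2α = 17.06°
n_0 = (+0.2180, -0.9759)
n_1 = (+0.8779, -0.4789)
n_2 = (+0.9519, +0.3064)
n_3 = (+0.2057, +0.9786)
n_4 = (-0.9731, +0.2302)
n_5 = (-0.5731, -0.8195)
  (0,1): δ = 131.20°  ·
  (0,2): δ = 84.75°  ·
  (0,3): δ = 24.46°  ·
  (0,4): δ = 64.10°  ·
  (0,5): δ = 132.44°  ·
  (1,2): δ = 133.55°  ·
  (1,3): δ = 73.26°  ·
  (1,4): δ = 15.30°  ✓
  (1,5): δ = 83.64°  ·
  (2,3): δ = 119.71°  ·
  (2,4): δ = 31.15°  ·
  (2,5): δ = 37.19°  ·
  (3,4): δ = 91.44°  ·
  (3,5): δ = 23.10°  ·
  (4,5): δ = 111.66°  ·
antipodal pairs: 1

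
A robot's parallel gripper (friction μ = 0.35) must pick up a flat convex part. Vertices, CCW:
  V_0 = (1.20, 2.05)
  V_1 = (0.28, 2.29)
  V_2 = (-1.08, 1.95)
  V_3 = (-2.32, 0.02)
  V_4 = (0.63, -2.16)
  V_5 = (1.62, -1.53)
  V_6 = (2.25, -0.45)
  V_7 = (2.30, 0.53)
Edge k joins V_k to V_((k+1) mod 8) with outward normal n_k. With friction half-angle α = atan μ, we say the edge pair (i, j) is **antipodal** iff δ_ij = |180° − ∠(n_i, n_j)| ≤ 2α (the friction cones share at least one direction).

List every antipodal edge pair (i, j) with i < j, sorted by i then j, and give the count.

count = 6; pairs: (0,3), (1,4), (2,4), (2,5), (2,6), (3,7)

α = atan 0.35 = 19.29°;  2α = 38.58°
n_0 = (+0.2524, +0.9676)
n_1 = (-0.2425, +0.9701)
n_2 = (-0.8413, +0.5405)
n_3 = (-0.5943, -0.8042)
n_4 = (+0.5369, -0.8437)
n_5 = (+0.8638, -0.5039)
n_6 = (+0.9987, -0.0510)
n_7 = (+0.8101, +0.5863)
  (0,1): δ = 151.34°  ·
  (0,2): δ = 108.10°  ·
  (0,3): δ = 21.84°  ✓
  (0,4): δ = 47.09°  ·
  (0,5): δ = 74.36°  ·
  (0,6): δ = 101.70°  ·
  (0,7): δ = 140.51°  ·
  (1,2): δ = 136.76°  ·
  (1,3): δ = 50.50°  ·
  (1,4): δ = 18.43°  ✓
  (1,5): δ = 45.71°  ·
  (1,6): δ = 73.04°  ·
  (1,7): δ = 111.86°  ·
  (2,3): δ = 93.74°  ·
  (2,4): δ = 24.81°  ✓
  (2,5): δ = 2.46°  ✓
  (2,6): δ = 29.80°  ✓
  (2,7): δ = 68.61°  ·
  (3,4): δ = 111.07°  ·
  (3,5): δ = 83.79°  ·
  (3,6): δ = 56.46°  ·
  (3,7): δ = 17.64°  ✓
  (4,5): δ = 152.73°  ·
  (4,6): δ = 125.39°  ·
  (4,7): δ = 86.58°  ·
  (5,6): δ = 152.66°  ·
  (5,7): δ = 113.85°  ·
  (6,7): δ = 141.19°  ·
antipodal pairs: 6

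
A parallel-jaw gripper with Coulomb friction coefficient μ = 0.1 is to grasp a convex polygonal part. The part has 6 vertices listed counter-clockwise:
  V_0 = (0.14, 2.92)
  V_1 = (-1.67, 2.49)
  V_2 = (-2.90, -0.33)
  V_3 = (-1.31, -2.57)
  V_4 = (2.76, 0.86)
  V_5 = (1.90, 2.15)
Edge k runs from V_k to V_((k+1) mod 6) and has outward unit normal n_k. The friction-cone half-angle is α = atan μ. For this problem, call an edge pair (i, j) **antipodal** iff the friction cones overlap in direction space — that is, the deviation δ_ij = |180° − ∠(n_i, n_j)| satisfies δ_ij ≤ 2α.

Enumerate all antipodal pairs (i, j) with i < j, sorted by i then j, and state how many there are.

count = 1; pairs: (2,4)

α = atan 0.1 = 5.71°;  2α = 11.42°
n_0 = (-0.2311, +0.9729)
n_1 = (-0.9166, +0.3998)
n_2 = (-0.8155, -0.5788)
n_3 = (+0.6444, -0.7647)
n_4 = (+0.8321, +0.5547)
n_5 = (+0.4008, +0.9162)
  (0,1): δ = 126.93°  ·
  (0,2): δ = 68.00°  ·
  (0,3): δ = 26.76°  ·
  (0,4): δ = 110.33°  ·
  (0,5): δ = 143.01°  ·
  (1,2): δ = 121.07°  ·
  (1,3): δ = 26.31°  ·
  (1,4): δ = 57.26°  ·
  (1,5): δ = 89.94°  ·
  (2,3): δ = 85.25°  ·
  (2,4): δ = 1.68°  ✓
  (2,5): δ = 31.00°  ·
  (3,4): δ = 96.43°  ·
  (3,5): δ = 63.75°  ·
  (4,5): δ = 147.32°  ·
antipodal pairs: 1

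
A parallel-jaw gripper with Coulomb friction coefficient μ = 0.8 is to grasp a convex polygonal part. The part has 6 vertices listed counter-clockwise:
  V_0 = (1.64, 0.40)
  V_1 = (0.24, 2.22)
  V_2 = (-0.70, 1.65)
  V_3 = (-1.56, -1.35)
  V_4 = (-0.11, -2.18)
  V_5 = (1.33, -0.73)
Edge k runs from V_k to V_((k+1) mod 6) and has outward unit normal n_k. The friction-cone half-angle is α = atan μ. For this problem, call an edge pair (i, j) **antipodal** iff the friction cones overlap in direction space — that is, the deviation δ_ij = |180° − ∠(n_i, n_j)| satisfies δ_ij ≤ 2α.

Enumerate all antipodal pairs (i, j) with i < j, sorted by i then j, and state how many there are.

count = 8; pairs: (0,2), (0,3), (1,3), (1,4), (1,5), (2,4), (2,5), (3,5)

α = atan 0.8 = 38.66°;  2α = 77.32°
n_0 = (+0.7926, +0.6097)
n_1 = (-0.5185, +0.8551)
n_2 = (-0.9613, +0.2756)
n_3 = (-0.4968, -0.8679)
n_4 = (+0.7095, -0.7047)
n_5 = (+0.9644, -0.2646)
  (0,1): δ = 96.34°  ·
  (0,2): δ = 53.56°  ✓
  (0,3): δ = 22.64°  ✓
  (0,4): δ = 97.63°  ·
  (0,5): δ = 127.09°  ·
  (1,2): δ = 137.23°  ·
  (1,3): δ = 61.02°  ✓
  (1,4): δ = 13.97°  ✓
  (1,5): δ = 43.43°  ✓
  (2,3): δ = 103.79°  ·
  (2,4): δ = 28.81°  ✓
  (2,5): δ = 0.65°  ✓
  (3,4): δ = 105.01°  ·
  (3,5): δ = 75.55°  ✓
  (4,5): δ = 150.54°  ·
antipodal pairs: 8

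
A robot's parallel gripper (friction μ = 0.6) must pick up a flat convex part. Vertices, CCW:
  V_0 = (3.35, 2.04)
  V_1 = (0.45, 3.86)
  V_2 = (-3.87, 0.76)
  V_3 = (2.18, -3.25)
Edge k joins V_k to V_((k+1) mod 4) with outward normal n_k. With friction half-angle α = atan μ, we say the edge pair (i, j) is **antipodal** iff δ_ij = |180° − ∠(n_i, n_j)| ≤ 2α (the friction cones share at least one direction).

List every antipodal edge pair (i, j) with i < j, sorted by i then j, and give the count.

α = atan 0.6 = 30.96°;  2α = 61.93°
n_0 = (+0.5316, +0.8470)
n_1 = (-0.5830, +0.8125)
n_2 = (-0.5525, -0.8335)
n_3 = (+0.9764, -0.2160)
  (0,1): δ = 112.23°  ·
  (0,2): δ = 1.42°  ✓
  (0,3): δ = 109.64°  ·
  (1,2): δ = 69.20°  ·
  (1,3): δ = 41.87°  ✓
  (2,3): δ = 68.93°  ·
antipodal pairs: 2

count = 2; pairs: (0,2), (1,3)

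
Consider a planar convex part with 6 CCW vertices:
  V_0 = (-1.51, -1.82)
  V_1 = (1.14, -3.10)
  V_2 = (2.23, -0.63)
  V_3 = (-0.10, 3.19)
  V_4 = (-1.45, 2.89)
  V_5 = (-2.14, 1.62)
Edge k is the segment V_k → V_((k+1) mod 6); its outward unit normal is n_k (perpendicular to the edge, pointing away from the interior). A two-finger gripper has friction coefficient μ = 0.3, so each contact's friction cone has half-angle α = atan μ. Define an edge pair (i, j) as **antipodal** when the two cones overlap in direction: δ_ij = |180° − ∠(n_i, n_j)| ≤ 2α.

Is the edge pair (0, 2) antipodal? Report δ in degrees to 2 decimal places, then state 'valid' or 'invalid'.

δ = 32.84°, valid

α = atan 0.3 = 16.70°;  2α = 33.40°
edge 0: e_0 = (+2.65, -1.28);  n_0 = (-0.4349, -0.9005)
edge 2: e_2 = (-2.33, +3.82);  n_2 = (+0.8537, +0.5207)
∠(n_0, n_2) = 147.16°
δ = |180° − 147.16°| = 32.84°
32.84° ≤ 2α = 33.40°  →  valid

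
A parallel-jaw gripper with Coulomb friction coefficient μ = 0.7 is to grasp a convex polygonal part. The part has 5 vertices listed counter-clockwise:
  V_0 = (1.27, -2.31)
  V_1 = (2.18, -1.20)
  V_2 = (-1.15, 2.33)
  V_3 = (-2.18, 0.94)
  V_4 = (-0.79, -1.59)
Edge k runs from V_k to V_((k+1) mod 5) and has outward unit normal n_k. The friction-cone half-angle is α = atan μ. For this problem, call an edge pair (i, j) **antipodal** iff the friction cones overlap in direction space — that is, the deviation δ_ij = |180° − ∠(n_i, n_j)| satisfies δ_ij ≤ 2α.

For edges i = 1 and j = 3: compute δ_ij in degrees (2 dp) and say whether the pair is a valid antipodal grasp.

δ = 14.55°, valid

α = atan 0.7 = 34.99°;  2α = 69.98°
edge 1: e_1 = (-3.33, +3.53);  n_1 = (+0.7274, +0.6862)
edge 3: e_3 = (+1.39, -2.53);  n_3 = (-0.8764, -0.4815)
∠(n_1, n_3) = 165.45°
δ = |180° − 165.45°| = 14.55°
14.55° ≤ 2α = 69.98°  →  valid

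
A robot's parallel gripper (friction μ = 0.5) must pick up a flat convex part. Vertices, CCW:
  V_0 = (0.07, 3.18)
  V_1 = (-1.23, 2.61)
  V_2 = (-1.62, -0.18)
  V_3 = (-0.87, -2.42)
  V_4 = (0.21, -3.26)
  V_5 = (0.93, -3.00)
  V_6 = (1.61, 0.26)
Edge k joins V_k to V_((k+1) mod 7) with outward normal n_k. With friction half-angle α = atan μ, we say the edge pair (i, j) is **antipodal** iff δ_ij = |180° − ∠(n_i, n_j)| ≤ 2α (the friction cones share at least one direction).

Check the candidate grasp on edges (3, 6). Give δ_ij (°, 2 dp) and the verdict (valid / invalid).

α = atan 0.5 = 26.57°;  2α = 53.13°
edge 3: e_3 = (+1.08, -0.84);  n_3 = (-0.6139, -0.7894)
edge 6: e_6 = (-1.54, +2.92);  n_6 = (+0.8845, +0.4665)
∠(n_3, n_6) = 155.68°
δ = |180° − 155.68°| = 24.32°
24.32° ≤ 2α = 53.13°  →  valid

δ = 24.32°, valid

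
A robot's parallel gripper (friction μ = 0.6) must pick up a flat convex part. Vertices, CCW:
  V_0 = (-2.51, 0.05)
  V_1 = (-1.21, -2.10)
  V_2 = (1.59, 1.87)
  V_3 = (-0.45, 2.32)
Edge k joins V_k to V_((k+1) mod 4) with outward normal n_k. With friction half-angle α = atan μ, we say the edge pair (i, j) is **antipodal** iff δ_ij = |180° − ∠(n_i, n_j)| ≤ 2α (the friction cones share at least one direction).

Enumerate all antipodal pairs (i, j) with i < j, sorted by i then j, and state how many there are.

count = 2; pairs: (0,2), (1,3)

α = atan 0.6 = 30.96°;  2α = 61.93°
n_0 = (-0.8557, -0.5174)
n_1 = (+0.8172, -0.5764)
n_2 = (+0.2154, +0.9765)
n_3 = (-0.7405, +0.6720)
  (0,1): δ = 66.35°  ·
  (0,2): δ = 46.40°  ✓
  (0,3): δ = 106.62°  ·
  (1,2): δ = 67.24°  ·
  (1,3): δ = 7.03°  ✓
  (2,3): δ = 119.78°  ·
antipodal pairs: 2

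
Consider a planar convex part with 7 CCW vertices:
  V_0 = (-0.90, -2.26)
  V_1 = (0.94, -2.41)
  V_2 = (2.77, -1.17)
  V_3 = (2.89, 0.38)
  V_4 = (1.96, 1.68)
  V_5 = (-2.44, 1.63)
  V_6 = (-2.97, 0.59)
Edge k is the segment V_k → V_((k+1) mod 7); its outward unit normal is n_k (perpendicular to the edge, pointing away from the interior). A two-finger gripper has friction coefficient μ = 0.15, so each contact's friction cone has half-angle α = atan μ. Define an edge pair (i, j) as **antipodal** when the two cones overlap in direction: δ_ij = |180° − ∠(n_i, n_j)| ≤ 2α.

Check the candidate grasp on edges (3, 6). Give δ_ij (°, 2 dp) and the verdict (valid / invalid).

δ = 0.41°, valid

α = atan 0.15 = 8.53°;  2α = 17.06°
edge 3: e_3 = (-0.93, +1.30);  n_3 = (+0.8133, +0.5818)
edge 6: e_6 = (+2.07, -2.85);  n_6 = (-0.8091, -0.5877)
∠(n_3, n_6) = 179.59°
δ = |180° − 179.59°| = 0.41°
0.41° ≤ 2α = 17.06°  →  valid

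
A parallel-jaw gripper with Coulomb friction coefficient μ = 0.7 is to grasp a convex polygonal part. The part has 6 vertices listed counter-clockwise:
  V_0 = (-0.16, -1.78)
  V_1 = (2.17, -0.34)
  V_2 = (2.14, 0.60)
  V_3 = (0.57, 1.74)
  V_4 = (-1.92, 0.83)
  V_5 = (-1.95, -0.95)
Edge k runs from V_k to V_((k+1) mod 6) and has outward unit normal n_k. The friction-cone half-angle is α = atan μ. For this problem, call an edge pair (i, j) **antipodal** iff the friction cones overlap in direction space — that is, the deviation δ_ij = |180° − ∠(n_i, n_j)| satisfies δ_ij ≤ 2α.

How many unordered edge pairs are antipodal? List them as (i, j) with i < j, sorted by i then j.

α = atan 0.7 = 34.99°;  2α = 69.98°
n_0 = (+0.5257, -0.8507)
n_1 = (+0.9995, +0.0319)
n_2 = (+0.5876, +0.8092)
n_3 = (-0.3433, +0.9392)
n_4 = (-0.9999, +0.0169)
n_5 = (-0.4207, -0.9072)
  (0,1): δ = 119.89°  ·
  (0,2): δ = 67.70°  ✓
  (0,3): δ = 11.64°  ✓
  (0,4): δ = 57.32°  ✓
  (0,5): δ = 123.41°  ·
  (1,2): δ = 127.81°  ·
  (1,3): δ = 71.75°  ·
  (1,4): δ = 2.79°  ✓
  (1,5): δ = 63.30°  ✓
  (2,3): δ = 123.94°  ·
  (2,4): δ = 54.98°  ✓
  (2,5): δ = 11.11°  ✓
  (3,4): δ = 111.04°  ·
  (3,5): δ = 44.95°  ✓
  (4,5): δ = 113.91°  ·
antipodal pairs: 8

count = 8; pairs: (0,2), (0,3), (0,4), (1,4), (1,5), (2,4), (2,5), (3,5)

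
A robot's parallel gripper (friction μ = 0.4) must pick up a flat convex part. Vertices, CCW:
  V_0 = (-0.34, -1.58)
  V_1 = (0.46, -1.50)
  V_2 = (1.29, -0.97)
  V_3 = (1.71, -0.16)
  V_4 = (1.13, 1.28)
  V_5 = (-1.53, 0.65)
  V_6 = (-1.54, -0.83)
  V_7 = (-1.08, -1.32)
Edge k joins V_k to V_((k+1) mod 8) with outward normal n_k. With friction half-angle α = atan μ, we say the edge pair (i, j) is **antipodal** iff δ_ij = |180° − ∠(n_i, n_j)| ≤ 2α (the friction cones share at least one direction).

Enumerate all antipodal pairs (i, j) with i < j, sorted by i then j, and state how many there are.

count = 6; pairs: (0,4), (1,4), (2,5), (3,5), (3,6), (4,7)

α = atan 0.4 = 21.80°;  2α = 43.60°
n_0 = (+0.0995, -0.9950)
n_1 = (+0.5382, -0.8428)
n_2 = (+0.8878, -0.4603)
n_3 = (+0.9276, +0.3736)
n_4 = (-0.2305, +0.9731)
n_5 = (-1.0000, +0.0068)
n_6 = (-0.7291, -0.6844)
n_7 = (-0.3315, -0.9435)
  (0,1): δ = 153.15°  ·
  (0,2): δ = 123.12°  ·
  (0,3): δ = 73.77°  ·
  (0,4): δ = 7.61°  ✓
  (0,5): δ = 83.90°  ·
  (0,6): δ = 127.48°  ·
  (0,7): δ = 154.93°  ·
  (1,2): δ = 149.97°  ·
  (1,3): δ = 100.62°  ·
  (1,4): δ = 19.24°  ✓
  (1,5): δ = 57.05°  ·
  (1,6): δ = 100.63°  ·
  (1,7): δ = 128.08°  ·
  (2,3): δ = 130.65°  ·
  (2,4): δ = 49.27°  ·
  (2,5): δ = 27.02°  ✓
  (2,6): δ = 70.60°  ·
  (2,7): δ = 98.05°  ·
  (3,4): δ = 98.61°  ·
  (3,5): δ = 22.33°  ✓
  (3,6): δ = 21.25°  ✓
  (3,7): δ = 48.70°  ·
  (4,5): δ = 103.71°  ·
  (4,6): δ = 60.13°  ·
  (4,7): δ = 32.68°  ✓
  (5,6): δ = 136.42°  ·
  (5,7): δ = 108.97°  ·
  (6,7): δ = 152.55°  ·
antipodal pairs: 6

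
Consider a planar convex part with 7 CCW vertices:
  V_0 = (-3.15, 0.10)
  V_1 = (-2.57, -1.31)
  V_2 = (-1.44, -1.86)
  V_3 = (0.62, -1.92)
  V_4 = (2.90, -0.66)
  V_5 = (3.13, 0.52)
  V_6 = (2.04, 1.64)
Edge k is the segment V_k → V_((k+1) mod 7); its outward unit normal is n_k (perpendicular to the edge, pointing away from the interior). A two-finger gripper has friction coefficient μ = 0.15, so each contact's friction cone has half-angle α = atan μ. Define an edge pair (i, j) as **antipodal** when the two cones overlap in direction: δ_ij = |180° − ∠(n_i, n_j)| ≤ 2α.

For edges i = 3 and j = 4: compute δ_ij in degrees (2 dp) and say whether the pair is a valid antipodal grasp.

α = atan 0.15 = 8.53°;  2α = 17.06°
edge 3: e_3 = (+2.28, +1.26);  n_3 = (+0.4837, -0.8752)
edge 4: e_4 = (+0.23, +1.18);  n_4 = (+0.9815, -0.1913)
∠(n_3, n_4) = 50.04°
δ = |180° − 50.04°| = 129.96°
129.96° > 2α = 17.06°  →  invalid

δ = 129.96°, invalid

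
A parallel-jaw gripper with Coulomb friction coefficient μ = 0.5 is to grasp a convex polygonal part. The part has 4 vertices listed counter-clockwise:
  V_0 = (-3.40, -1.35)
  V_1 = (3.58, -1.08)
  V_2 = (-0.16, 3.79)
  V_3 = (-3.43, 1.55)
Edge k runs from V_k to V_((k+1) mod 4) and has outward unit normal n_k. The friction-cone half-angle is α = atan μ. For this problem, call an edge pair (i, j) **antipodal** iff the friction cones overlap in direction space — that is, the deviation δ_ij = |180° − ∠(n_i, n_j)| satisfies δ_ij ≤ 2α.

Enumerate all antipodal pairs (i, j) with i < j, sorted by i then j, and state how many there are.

count = 2; pairs: (0,2), (1,3)

α = atan 0.5 = 26.57°;  2α = 53.13°
n_0 = (+0.0387, -0.9993)
n_1 = (+0.7931, +0.6091)
n_2 = (-0.5651, +0.8250)
n_3 = (-0.9999, -0.0103)
  (0,1): δ = 54.69°  ·
  (0,2): δ = 32.20°  ✓
  (0,3): δ = 88.38°  ·
  (1,2): δ = 93.11°  ·
  (1,3): δ = 36.93°  ✓
  (2,3): δ = 123.82°  ·
antipodal pairs: 2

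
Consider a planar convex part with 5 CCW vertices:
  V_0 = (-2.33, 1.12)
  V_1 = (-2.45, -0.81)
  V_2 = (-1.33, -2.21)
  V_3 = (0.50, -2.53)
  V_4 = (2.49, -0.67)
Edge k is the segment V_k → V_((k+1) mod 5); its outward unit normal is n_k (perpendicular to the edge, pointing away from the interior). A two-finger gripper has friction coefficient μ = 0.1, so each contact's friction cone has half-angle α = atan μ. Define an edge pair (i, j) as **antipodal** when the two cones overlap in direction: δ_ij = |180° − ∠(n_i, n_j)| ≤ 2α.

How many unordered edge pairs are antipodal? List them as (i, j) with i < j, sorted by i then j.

count = 1; pairs: (2,4)

α = atan 0.1 = 5.71°;  2α = 11.42°
n_0 = (-0.9981, +0.0621)
n_1 = (-0.7809, -0.6247)
n_2 = (-0.1722, -0.9851)
n_3 = (+0.6828, -0.7306)
n_4 = (+0.3481, +0.9374)
  (0,1): δ = 137.78°  ·
  (0,2): δ = 96.36°  ·
  (0,3): δ = 43.38°  ·
  (0,4): δ = 73.18°  ·
  (1,2): δ = 138.58°  ·
  (1,3): δ = 85.59°  ·
  (1,4): δ = 30.97°  ·
  (2,3): δ = 127.02°  ·
  (2,4): δ = 10.45°  ✓
  (3,4): δ = 63.44°  ·
antipodal pairs: 1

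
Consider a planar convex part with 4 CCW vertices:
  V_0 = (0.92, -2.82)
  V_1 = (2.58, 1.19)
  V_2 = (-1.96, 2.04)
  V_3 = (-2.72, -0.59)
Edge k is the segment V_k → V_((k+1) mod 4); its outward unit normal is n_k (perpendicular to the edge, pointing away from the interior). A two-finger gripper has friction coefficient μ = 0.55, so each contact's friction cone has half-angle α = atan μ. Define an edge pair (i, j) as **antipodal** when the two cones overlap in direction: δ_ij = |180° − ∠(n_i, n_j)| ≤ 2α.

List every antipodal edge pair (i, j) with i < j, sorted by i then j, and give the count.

α = atan 0.55 = 28.81°;  2α = 57.62°
n_0 = (+0.9240, -0.3825)
n_1 = (+0.1840, +0.9829)
n_2 = (-0.9607, +0.2776)
n_3 = (-0.5224, -0.8527)
  (0,1): δ = 78.12°  ·
  (0,2): δ = 6.37°  ✓
  (0,3): δ = 80.99°  ·
  (1,2): δ = 95.51°  ·
  (1,3): δ = 20.89°  ✓
  (2,3): δ = 105.38°  ·
antipodal pairs: 2

count = 2; pairs: (0,2), (1,3)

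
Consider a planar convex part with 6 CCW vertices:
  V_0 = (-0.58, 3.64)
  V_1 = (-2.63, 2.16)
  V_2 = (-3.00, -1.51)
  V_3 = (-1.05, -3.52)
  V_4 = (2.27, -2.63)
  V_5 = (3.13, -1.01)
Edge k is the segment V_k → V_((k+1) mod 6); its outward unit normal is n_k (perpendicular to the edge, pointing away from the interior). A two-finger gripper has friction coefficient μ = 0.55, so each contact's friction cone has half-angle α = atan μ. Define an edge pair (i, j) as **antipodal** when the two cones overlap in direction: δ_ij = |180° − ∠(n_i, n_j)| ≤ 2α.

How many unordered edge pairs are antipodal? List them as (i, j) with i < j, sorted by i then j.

count = 5; pairs: (0,3), (0,4), (1,4), (1,5), (2,5)

α = atan 0.55 = 28.81°;  2α = 57.62°
n_0 = (-0.5853, +0.8108)
n_1 = (-0.9950, +0.1003)
n_2 = (-0.7177, -0.6963)
n_3 = (+0.2589, -0.9659)
n_4 = (+0.8833, -0.4689)
n_5 = (+0.7817, +0.6237)
  (0,1): δ = 131.58°  ·
  (0,2): δ = 81.70°  ·
  (0,3): δ = 20.82°  ✓
  (0,4): δ = 26.21°  ✓
  (0,5): δ = 92.76°  ·
  (1,2): δ = 130.11°  ·
  (1,3): δ = 69.24°  ·
  (1,4): δ = 22.21°  ✓
  (1,5): δ = 44.34°  ✓
  (2,3): δ = 119.13°  ·
  (2,4): δ = 72.09°  ·
  (2,5): δ = 5.55°  ✓
  (3,4): δ = 132.97°  ·
  (3,5): δ = 66.42°  ·
  (4,5): δ = 113.45°  ·
antipodal pairs: 5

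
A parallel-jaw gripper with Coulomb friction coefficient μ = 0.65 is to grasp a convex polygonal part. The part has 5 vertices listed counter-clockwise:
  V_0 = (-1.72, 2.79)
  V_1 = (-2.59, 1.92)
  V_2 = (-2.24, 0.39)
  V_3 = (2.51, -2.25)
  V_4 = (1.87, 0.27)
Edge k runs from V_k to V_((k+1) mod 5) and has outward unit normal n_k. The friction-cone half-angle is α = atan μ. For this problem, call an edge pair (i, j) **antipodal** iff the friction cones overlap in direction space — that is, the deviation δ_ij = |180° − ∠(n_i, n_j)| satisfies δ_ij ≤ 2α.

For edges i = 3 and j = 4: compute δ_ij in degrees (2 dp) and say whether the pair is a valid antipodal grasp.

α = atan 0.65 = 33.02°;  2α = 66.05°
edge 3: e_3 = (-0.64, +2.52);  n_3 = (+0.9692, +0.2462)
edge 4: e_4 = (-3.59, +2.52);  n_4 = (+0.5745, +0.8185)
∠(n_3, n_4) = 40.68°
δ = |180° − 40.68°| = 139.32°
139.32° > 2α = 66.05°  →  invalid

δ = 139.32°, invalid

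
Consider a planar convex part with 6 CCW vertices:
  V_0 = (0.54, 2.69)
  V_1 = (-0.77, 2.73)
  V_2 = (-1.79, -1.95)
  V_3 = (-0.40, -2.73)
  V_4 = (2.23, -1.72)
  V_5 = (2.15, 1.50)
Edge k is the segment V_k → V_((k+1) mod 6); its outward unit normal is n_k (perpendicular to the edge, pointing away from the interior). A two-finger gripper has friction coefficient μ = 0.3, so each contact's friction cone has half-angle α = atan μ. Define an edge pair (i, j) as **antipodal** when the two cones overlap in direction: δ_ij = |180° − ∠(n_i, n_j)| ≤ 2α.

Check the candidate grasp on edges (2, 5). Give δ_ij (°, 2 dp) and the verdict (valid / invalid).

δ = 7.17°, valid

α = atan 0.3 = 16.70°;  2α = 33.40°
edge 2: e_2 = (+1.39, -0.78);  n_2 = (-0.4894, -0.8721)
edge 5: e_5 = (-1.61, +1.19);  n_5 = (+0.5944, +0.8042)
∠(n_2, n_5) = 172.83°
δ = |180° − 172.83°| = 7.17°
7.17° ≤ 2α = 33.40°  →  valid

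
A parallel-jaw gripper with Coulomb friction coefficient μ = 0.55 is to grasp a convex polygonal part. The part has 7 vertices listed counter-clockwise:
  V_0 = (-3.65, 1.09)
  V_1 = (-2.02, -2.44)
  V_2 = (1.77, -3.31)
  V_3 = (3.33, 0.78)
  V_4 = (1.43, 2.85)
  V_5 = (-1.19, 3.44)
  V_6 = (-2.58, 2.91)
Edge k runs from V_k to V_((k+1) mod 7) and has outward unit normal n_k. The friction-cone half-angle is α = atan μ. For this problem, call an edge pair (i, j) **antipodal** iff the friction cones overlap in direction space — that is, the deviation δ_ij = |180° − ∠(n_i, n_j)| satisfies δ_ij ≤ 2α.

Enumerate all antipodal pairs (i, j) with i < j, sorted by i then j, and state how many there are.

count = 8; pairs: (0,2), (0,3), (0,4), (1,3), (1,4), (1,5), (2,5), (2,6)

α = atan 0.55 = 28.81°;  2α = 57.62°
n_0 = (-0.9079, -0.4192)
n_1 = (-0.2237, -0.9747)
n_2 = (+0.9343, -0.3564)
n_3 = (+0.7367, +0.6762)
n_4 = (+0.2197, +0.9756)
n_5 = (-0.3563, +0.9344)
n_6 = (-0.8621, +0.5068)
  (0,1): δ = 127.71°  ·
  (0,2): δ = 45.66°  ✓
  (0,3): δ = 17.76°  ✓
  (0,4): δ = 52.52°  ✓
  (0,5): δ = 86.09°  ·
  (0,6): δ = 124.76°  ·
  (1,2): δ = 97.95°  ·
  (1,3): δ = 34.52°  ✓
  (1,4): δ = 0.24°  ✓
  (1,5): δ = 33.80°  ✓
  (1,6): δ = 72.48°  ·
  (2,3): δ = 116.57°  ·
  (2,4): δ = 81.81°  ·
  (2,5): δ = 48.25°  ✓
  (2,6): δ = 9.57°  ✓
  (3,4): δ = 145.24°  ·
  (3,5): δ = 111.68°  ·
  (3,6): δ = 73.00°  ·
  (4,5): δ = 146.44°  ·
  (4,6): δ = 107.76°  ·
  (5,6): δ = 141.32°  ·
antipodal pairs: 8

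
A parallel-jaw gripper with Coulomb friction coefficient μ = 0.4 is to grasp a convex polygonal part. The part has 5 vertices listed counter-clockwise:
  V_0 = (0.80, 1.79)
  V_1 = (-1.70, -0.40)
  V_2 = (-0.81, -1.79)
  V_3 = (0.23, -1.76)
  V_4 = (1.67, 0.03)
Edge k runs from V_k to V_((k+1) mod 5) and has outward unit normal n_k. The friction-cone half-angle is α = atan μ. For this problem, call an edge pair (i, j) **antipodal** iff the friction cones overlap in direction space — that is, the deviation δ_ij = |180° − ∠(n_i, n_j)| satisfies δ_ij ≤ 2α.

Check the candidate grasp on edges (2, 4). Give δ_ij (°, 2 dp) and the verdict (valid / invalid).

δ = 65.35°, invalid

α = atan 0.4 = 21.80°;  2α = 43.60°
edge 2: e_2 = (+1.04, +0.03);  n_2 = (+0.0288, -0.9996)
edge 4: e_4 = (-0.87, +1.76);  n_4 = (+0.8965, +0.4431)
∠(n_2, n_4) = 114.65°
δ = |180° − 114.65°| = 65.35°
65.35° > 2α = 43.60°  →  invalid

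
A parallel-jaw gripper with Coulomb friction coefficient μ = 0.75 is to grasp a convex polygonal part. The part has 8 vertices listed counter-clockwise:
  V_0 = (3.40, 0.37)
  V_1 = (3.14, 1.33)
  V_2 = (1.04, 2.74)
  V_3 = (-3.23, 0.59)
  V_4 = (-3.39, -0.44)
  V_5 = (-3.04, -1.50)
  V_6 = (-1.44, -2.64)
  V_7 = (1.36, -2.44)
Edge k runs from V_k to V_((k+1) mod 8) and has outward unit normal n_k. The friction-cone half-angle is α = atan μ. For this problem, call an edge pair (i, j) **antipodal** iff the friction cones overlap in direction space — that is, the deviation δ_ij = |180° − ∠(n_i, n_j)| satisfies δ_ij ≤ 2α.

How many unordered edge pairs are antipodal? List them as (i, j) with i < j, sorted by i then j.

α = atan 0.75 = 36.87°;  2α = 73.74°
n_0 = (+0.9652, +0.2614)
n_1 = (+0.5574, +0.8302)
n_2 = (-0.4497, +0.8932)
n_3 = (-0.9881, +0.1535)
n_4 = (-0.9496, -0.3135)
n_5 = (-0.5803, -0.8144)
n_6 = (+0.0712, -0.9975)
n_7 = (+0.8092, -0.5875)
  (0,1): δ = 139.03°  ·
  (0,2): δ = 78.43°  ·
  (0,3): δ = 23.98°  ✓
  (0,4): δ = 3.12°  ✓
  (0,5): δ = 39.38°  ✓
  (0,6): δ = 78.93°  ·
  (0,7): δ = 128.87°  ·
  (1,2): δ = 119.40°  ·
  (1,3): δ = 64.95°  ✓
  (1,4): δ = 37.85°  ✓
  (1,5): δ = 1.59°  ✓
  (1,6): δ = 37.96°  ✓
  (1,7): δ = 87.90°  ·
  (2,3): δ = 125.56°  ·
  (2,4): δ = 98.45°  ·
  (2,5): δ = 62.20°  ✓
  (2,6): δ = 22.64°  ✓
  (2,7): δ = 27.30°  ✓
  (3,4): δ = 152.90°  ·
  (3,5): δ = 116.64°  ·
  (3,6): δ = 77.08°  ·
  (3,7): δ = 27.15°  ✓
  (4,5): δ = 143.74°  ·
  (4,6): δ = 104.19°  ·
  (4,7): δ = 54.25°  ✓
  (5,6): δ = 140.44°  ·
  (5,7): δ = 90.51°  ·
  (6,7): δ = 130.06°  ·
antipodal pairs: 12

count = 12; pairs: (0,3), (0,4), (0,5), (1,3), (1,4), (1,5), (1,6), (2,5), (2,6), (2,7), (3,7), (4,7)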